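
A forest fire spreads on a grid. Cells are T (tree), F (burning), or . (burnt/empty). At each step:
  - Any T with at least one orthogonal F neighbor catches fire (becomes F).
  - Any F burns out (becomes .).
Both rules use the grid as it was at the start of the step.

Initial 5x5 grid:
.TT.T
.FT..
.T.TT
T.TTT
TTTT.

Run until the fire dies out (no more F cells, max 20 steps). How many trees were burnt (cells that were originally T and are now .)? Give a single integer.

Step 1: +3 fires, +1 burnt (F count now 3)
Step 2: +1 fires, +3 burnt (F count now 1)
Step 3: +0 fires, +1 burnt (F count now 0)
Fire out after step 3
Initially T: 15, now '.': 14
Total burnt (originally-T cells now '.'): 4

Answer: 4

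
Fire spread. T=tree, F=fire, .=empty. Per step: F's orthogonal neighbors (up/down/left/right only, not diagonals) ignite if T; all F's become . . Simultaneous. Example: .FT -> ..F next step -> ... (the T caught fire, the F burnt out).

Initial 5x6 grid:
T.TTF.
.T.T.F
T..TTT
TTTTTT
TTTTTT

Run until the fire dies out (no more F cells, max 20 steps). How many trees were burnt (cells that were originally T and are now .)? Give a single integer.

Step 1: +2 fires, +2 burnt (F count now 2)
Step 2: +4 fires, +2 burnt (F count now 4)
Step 3: +3 fires, +4 burnt (F count now 3)
Step 4: +2 fires, +3 burnt (F count now 2)
Step 5: +2 fires, +2 burnt (F count now 2)
Step 6: +2 fires, +2 burnt (F count now 2)
Step 7: +2 fires, +2 burnt (F count now 2)
Step 8: +2 fires, +2 burnt (F count now 2)
Step 9: +0 fires, +2 burnt (F count now 0)
Fire out after step 9
Initially T: 21, now '.': 28
Total burnt (originally-T cells now '.'): 19

Answer: 19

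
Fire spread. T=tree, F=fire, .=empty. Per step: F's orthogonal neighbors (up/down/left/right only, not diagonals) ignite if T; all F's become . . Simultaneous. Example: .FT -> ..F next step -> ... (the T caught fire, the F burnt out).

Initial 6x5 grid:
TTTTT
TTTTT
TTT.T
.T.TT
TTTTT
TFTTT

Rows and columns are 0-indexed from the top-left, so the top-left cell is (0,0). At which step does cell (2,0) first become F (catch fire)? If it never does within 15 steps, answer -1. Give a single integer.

Step 1: cell (2,0)='T' (+3 fires, +1 burnt)
Step 2: cell (2,0)='T' (+4 fires, +3 burnt)
Step 3: cell (2,0)='T' (+3 fires, +4 burnt)
Step 4: cell (2,0)='F' (+5 fires, +3 burnt)
  -> target ignites at step 4
Step 5: cell (2,0)='.' (+4 fires, +5 burnt)
Step 6: cell (2,0)='.' (+4 fires, +4 burnt)
Step 7: cell (2,0)='.' (+2 fires, +4 burnt)
Step 8: cell (2,0)='.' (+1 fires, +2 burnt)
Step 9: cell (2,0)='.' (+0 fires, +1 burnt)
  fire out at step 9

4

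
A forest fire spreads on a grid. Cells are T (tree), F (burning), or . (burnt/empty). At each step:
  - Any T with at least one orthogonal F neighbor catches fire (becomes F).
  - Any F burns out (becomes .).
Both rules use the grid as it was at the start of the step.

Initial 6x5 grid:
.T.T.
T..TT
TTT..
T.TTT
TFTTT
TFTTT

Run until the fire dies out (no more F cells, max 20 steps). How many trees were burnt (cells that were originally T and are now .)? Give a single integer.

Step 1: +4 fires, +2 burnt (F count now 4)
Step 2: +4 fires, +4 burnt (F count now 4)
Step 3: +5 fires, +4 burnt (F count now 5)
Step 4: +3 fires, +5 burnt (F count now 3)
Step 5: +0 fires, +3 burnt (F count now 0)
Fire out after step 5
Initially T: 20, now '.': 26
Total burnt (originally-T cells now '.'): 16

Answer: 16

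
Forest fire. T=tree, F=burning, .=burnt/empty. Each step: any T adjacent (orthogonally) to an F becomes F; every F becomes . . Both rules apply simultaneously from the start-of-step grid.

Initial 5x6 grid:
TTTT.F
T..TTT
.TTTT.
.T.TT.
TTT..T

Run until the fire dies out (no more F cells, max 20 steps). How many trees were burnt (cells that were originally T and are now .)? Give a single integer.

Answer: 18

Derivation:
Step 1: +1 fires, +1 burnt (F count now 1)
Step 2: +1 fires, +1 burnt (F count now 1)
Step 3: +2 fires, +1 burnt (F count now 2)
Step 4: +3 fires, +2 burnt (F count now 3)
Step 5: +3 fires, +3 burnt (F count now 3)
Step 6: +2 fires, +3 burnt (F count now 2)
Step 7: +2 fires, +2 burnt (F count now 2)
Step 8: +2 fires, +2 burnt (F count now 2)
Step 9: +2 fires, +2 burnt (F count now 2)
Step 10: +0 fires, +2 burnt (F count now 0)
Fire out after step 10
Initially T: 19, now '.': 29
Total burnt (originally-T cells now '.'): 18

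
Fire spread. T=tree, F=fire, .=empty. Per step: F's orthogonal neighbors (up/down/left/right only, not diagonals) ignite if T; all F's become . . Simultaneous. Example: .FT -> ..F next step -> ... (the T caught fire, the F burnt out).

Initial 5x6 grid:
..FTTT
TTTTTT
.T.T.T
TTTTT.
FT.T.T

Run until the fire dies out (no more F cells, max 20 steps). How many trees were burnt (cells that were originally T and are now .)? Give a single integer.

Step 1: +4 fires, +2 burnt (F count now 4)
Step 2: +4 fires, +4 burnt (F count now 4)
Step 3: +6 fires, +4 burnt (F count now 6)
Step 4: +2 fires, +6 burnt (F count now 2)
Step 5: +3 fires, +2 burnt (F count now 3)
Step 6: +0 fires, +3 burnt (F count now 0)
Fire out after step 6
Initially T: 20, now '.': 29
Total burnt (originally-T cells now '.'): 19

Answer: 19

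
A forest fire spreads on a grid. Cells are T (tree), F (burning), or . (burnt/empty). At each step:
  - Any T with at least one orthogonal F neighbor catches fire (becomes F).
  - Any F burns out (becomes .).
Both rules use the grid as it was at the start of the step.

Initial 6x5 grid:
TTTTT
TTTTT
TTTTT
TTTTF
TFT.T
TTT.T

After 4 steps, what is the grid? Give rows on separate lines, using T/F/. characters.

Step 1: 7 trees catch fire, 2 burn out
  TTTTT
  TTTTT
  TTTTF
  TFTF.
  F.F.F
  TFT.T
Step 2: 8 trees catch fire, 7 burn out
  TTTTT
  TTTTF
  TFTF.
  F.F..
  .....
  F.F.F
Step 3: 5 trees catch fire, 8 burn out
  TTTTF
  TFTF.
  F.F..
  .....
  .....
  .....
Step 4: 4 trees catch fire, 5 burn out
  TFTF.
  F.F..
  .....
  .....
  .....
  .....

TFTF.
F.F..
.....
.....
.....
.....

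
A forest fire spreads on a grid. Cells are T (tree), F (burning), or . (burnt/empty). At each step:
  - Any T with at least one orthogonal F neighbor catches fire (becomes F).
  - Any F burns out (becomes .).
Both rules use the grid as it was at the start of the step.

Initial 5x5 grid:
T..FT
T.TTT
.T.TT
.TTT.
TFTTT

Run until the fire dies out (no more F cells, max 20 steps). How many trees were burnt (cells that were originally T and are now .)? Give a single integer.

Answer: 14

Derivation:
Step 1: +5 fires, +2 burnt (F count now 5)
Step 2: +6 fires, +5 burnt (F count now 6)
Step 3: +3 fires, +6 burnt (F count now 3)
Step 4: +0 fires, +3 burnt (F count now 0)
Fire out after step 4
Initially T: 16, now '.': 23
Total burnt (originally-T cells now '.'): 14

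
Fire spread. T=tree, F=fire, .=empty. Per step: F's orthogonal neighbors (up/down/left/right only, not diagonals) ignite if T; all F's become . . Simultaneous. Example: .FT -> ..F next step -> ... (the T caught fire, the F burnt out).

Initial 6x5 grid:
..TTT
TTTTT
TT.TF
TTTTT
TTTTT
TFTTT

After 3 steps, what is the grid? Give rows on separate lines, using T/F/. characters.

Step 1: 6 trees catch fire, 2 burn out
  ..TTT
  TTTTF
  TT.F.
  TTTTF
  TFTTT
  F.FTT
Step 2: 8 trees catch fire, 6 burn out
  ..TTF
  TTTF.
  TT...
  TFTF.
  F.FTF
  ...FT
Step 3: 7 trees catch fire, 8 burn out
  ..TF.
  TTF..
  TF...
  F.F..
  ...F.
  ....F

..TF.
TTF..
TF...
F.F..
...F.
....F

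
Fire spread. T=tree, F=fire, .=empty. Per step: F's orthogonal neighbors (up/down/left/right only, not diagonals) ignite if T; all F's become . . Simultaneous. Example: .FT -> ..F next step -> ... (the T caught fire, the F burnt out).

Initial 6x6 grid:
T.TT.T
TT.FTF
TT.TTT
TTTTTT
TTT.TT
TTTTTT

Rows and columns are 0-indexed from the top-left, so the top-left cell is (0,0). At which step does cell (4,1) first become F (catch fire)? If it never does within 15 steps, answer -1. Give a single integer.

Step 1: cell (4,1)='T' (+5 fires, +2 burnt)
Step 2: cell (4,1)='T' (+4 fires, +5 burnt)
Step 3: cell (4,1)='T' (+3 fires, +4 burnt)
Step 4: cell (4,1)='T' (+4 fires, +3 burnt)
Step 5: cell (4,1)='F' (+5 fires, +4 burnt)
  -> target ignites at step 5
Step 6: cell (4,1)='.' (+5 fires, +5 burnt)
Step 7: cell (4,1)='.' (+2 fires, +5 burnt)
Step 8: cell (4,1)='.' (+1 fires, +2 burnt)
Step 9: cell (4,1)='.' (+0 fires, +1 burnt)
  fire out at step 9

5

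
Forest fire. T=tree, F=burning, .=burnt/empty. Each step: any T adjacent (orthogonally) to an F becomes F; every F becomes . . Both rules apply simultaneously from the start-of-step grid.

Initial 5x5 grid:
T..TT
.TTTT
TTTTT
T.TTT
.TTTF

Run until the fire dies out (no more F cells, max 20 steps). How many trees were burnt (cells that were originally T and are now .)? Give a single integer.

Answer: 18

Derivation:
Step 1: +2 fires, +1 burnt (F count now 2)
Step 2: +3 fires, +2 burnt (F count now 3)
Step 3: +4 fires, +3 burnt (F count now 4)
Step 4: +3 fires, +4 burnt (F count now 3)
Step 5: +3 fires, +3 burnt (F count now 3)
Step 6: +2 fires, +3 burnt (F count now 2)
Step 7: +1 fires, +2 burnt (F count now 1)
Step 8: +0 fires, +1 burnt (F count now 0)
Fire out after step 8
Initially T: 19, now '.': 24
Total burnt (originally-T cells now '.'): 18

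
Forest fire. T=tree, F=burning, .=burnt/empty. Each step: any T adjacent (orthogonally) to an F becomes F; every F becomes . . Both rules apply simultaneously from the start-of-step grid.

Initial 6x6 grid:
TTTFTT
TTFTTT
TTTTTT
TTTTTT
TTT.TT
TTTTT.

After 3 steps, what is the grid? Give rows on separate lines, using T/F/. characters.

Step 1: 5 trees catch fire, 2 burn out
  TTF.FT
  TF.FTT
  TTFTTT
  TTTTTT
  TTT.TT
  TTTTT.
Step 2: 7 trees catch fire, 5 burn out
  TF...F
  F...FT
  TF.FTT
  TTFTTT
  TTT.TT
  TTTTT.
Step 3: 7 trees catch fire, 7 burn out
  F.....
  .....F
  F...FT
  TF.FTT
  TTF.TT
  TTTTT.

F.....
.....F
F...FT
TF.FTT
TTF.TT
TTTTT.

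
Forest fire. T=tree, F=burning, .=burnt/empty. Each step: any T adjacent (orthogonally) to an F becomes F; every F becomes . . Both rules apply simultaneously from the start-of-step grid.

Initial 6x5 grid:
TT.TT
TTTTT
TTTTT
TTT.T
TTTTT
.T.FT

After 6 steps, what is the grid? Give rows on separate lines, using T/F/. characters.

Step 1: 2 trees catch fire, 1 burn out
  TT.TT
  TTTTT
  TTTTT
  TTT.T
  TTTFT
  .T..F
Step 2: 2 trees catch fire, 2 burn out
  TT.TT
  TTTTT
  TTTTT
  TTT.T
  TTF.F
  .T...
Step 3: 3 trees catch fire, 2 burn out
  TT.TT
  TTTTT
  TTTTT
  TTF.F
  TF...
  .T...
Step 4: 5 trees catch fire, 3 burn out
  TT.TT
  TTTTT
  TTFTF
  TF...
  F....
  .F...
Step 5: 5 trees catch fire, 5 burn out
  TT.TT
  TTFTF
  TF.F.
  F....
  .....
  .....
Step 6: 4 trees catch fire, 5 burn out
  TT.TF
  TF.F.
  F....
  .....
  .....
  .....

TT.TF
TF.F.
F....
.....
.....
.....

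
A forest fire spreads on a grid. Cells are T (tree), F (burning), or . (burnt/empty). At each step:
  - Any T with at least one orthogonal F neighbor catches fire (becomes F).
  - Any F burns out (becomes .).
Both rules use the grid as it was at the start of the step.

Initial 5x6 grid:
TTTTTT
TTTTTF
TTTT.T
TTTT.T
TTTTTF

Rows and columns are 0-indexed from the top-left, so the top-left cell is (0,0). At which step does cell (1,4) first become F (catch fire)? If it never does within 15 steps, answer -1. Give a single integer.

Step 1: cell (1,4)='F' (+5 fires, +2 burnt)
  -> target ignites at step 1
Step 2: cell (1,4)='.' (+3 fires, +5 burnt)
Step 3: cell (1,4)='.' (+5 fires, +3 burnt)
Step 4: cell (1,4)='.' (+5 fires, +5 burnt)
Step 5: cell (1,4)='.' (+5 fires, +5 burnt)
Step 6: cell (1,4)='.' (+3 fires, +5 burnt)
Step 7: cell (1,4)='.' (+0 fires, +3 burnt)
  fire out at step 7

1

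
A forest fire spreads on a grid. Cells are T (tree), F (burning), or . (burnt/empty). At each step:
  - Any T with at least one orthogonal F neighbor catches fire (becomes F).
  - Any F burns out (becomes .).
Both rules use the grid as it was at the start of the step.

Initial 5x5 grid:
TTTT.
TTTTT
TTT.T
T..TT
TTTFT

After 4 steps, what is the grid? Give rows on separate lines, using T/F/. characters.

Step 1: 3 trees catch fire, 1 burn out
  TTTT.
  TTTTT
  TTT.T
  T..FT
  TTF.F
Step 2: 2 trees catch fire, 3 burn out
  TTTT.
  TTTTT
  TTT.T
  T...F
  TF...
Step 3: 2 trees catch fire, 2 burn out
  TTTT.
  TTTTT
  TTT.F
  T....
  F....
Step 4: 2 trees catch fire, 2 burn out
  TTTT.
  TTTTF
  TTT..
  F....
  .....

TTTT.
TTTTF
TTT..
F....
.....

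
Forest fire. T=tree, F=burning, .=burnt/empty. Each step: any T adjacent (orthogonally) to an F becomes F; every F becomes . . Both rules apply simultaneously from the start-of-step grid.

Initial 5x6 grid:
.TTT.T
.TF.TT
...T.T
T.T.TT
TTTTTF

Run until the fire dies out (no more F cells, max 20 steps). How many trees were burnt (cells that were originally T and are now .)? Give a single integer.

Step 1: +4 fires, +2 burnt (F count now 4)
Step 2: +5 fires, +4 burnt (F count now 5)
Step 3: +2 fires, +5 burnt (F count now 2)
Step 4: +4 fires, +2 burnt (F count now 4)
Step 5: +1 fires, +4 burnt (F count now 1)
Step 6: +1 fires, +1 burnt (F count now 1)
Step 7: +0 fires, +1 burnt (F count now 0)
Fire out after step 7
Initially T: 18, now '.': 29
Total burnt (originally-T cells now '.'): 17

Answer: 17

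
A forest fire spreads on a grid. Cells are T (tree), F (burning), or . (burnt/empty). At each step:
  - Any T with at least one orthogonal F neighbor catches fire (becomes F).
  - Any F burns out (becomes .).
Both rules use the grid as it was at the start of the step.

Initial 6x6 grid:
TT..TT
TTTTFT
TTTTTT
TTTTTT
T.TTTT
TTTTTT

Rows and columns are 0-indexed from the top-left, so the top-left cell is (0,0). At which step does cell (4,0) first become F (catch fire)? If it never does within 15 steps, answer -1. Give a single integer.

Step 1: cell (4,0)='T' (+4 fires, +1 burnt)
Step 2: cell (4,0)='T' (+5 fires, +4 burnt)
Step 3: cell (4,0)='T' (+5 fires, +5 burnt)
Step 4: cell (4,0)='T' (+7 fires, +5 burnt)
Step 5: cell (4,0)='T' (+6 fires, +7 burnt)
Step 6: cell (4,0)='T' (+2 fires, +6 burnt)
Step 7: cell (4,0)='F' (+2 fires, +2 burnt)
  -> target ignites at step 7
Step 8: cell (4,0)='.' (+1 fires, +2 burnt)
Step 9: cell (4,0)='.' (+0 fires, +1 burnt)
  fire out at step 9

7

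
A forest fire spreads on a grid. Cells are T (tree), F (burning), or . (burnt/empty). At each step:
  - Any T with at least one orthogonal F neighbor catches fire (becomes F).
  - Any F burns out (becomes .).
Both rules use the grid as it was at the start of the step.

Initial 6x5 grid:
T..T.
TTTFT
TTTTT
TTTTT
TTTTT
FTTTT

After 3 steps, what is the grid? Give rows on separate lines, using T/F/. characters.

Step 1: 6 trees catch fire, 2 burn out
  T..F.
  TTF.F
  TTTFT
  TTTTT
  FTTTT
  .FTTT
Step 2: 7 trees catch fire, 6 burn out
  T....
  TF...
  TTF.F
  FTTFT
  .FTTT
  ..FTT
Step 3: 9 trees catch fire, 7 burn out
  T....
  F....
  FF...
  .FF.F
  ..FFT
  ...FT

T....
F....
FF...
.FF.F
..FFT
...FT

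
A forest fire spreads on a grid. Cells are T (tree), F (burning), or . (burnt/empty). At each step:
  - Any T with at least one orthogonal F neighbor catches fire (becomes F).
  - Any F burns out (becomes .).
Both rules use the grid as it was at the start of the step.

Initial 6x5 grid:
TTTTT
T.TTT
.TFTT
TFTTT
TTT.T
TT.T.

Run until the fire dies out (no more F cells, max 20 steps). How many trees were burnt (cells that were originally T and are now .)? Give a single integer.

Answer: 22

Derivation:
Step 1: +6 fires, +2 burnt (F count now 6)
Step 2: +7 fires, +6 burnt (F count now 7)
Step 3: +5 fires, +7 burnt (F count now 5)
Step 4: +3 fires, +5 burnt (F count now 3)
Step 5: +1 fires, +3 burnt (F count now 1)
Step 6: +0 fires, +1 burnt (F count now 0)
Fire out after step 6
Initially T: 23, now '.': 29
Total burnt (originally-T cells now '.'): 22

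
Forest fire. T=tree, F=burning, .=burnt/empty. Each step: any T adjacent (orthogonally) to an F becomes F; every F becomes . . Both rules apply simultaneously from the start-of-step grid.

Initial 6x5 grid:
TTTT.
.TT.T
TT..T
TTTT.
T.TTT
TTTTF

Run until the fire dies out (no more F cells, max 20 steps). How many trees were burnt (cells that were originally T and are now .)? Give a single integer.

Answer: 20

Derivation:
Step 1: +2 fires, +1 burnt (F count now 2)
Step 2: +2 fires, +2 burnt (F count now 2)
Step 3: +3 fires, +2 burnt (F count now 3)
Step 4: +2 fires, +3 burnt (F count now 2)
Step 5: +2 fires, +2 burnt (F count now 2)
Step 6: +2 fires, +2 burnt (F count now 2)
Step 7: +2 fires, +2 burnt (F count now 2)
Step 8: +2 fires, +2 burnt (F count now 2)
Step 9: +2 fires, +2 burnt (F count now 2)
Step 10: +1 fires, +2 burnt (F count now 1)
Step 11: +0 fires, +1 burnt (F count now 0)
Fire out after step 11
Initially T: 22, now '.': 28
Total burnt (originally-T cells now '.'): 20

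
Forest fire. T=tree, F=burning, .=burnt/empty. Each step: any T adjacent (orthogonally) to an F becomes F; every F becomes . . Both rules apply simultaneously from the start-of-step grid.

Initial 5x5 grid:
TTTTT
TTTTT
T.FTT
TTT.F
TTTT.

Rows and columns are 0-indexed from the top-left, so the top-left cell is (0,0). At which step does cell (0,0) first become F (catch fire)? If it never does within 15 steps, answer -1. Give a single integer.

Step 1: cell (0,0)='T' (+4 fires, +2 burnt)
Step 2: cell (0,0)='T' (+6 fires, +4 burnt)
Step 3: cell (0,0)='T' (+7 fires, +6 burnt)
Step 4: cell (0,0)='F' (+3 fires, +7 burnt)
  -> target ignites at step 4
Step 5: cell (0,0)='.' (+0 fires, +3 burnt)
  fire out at step 5

4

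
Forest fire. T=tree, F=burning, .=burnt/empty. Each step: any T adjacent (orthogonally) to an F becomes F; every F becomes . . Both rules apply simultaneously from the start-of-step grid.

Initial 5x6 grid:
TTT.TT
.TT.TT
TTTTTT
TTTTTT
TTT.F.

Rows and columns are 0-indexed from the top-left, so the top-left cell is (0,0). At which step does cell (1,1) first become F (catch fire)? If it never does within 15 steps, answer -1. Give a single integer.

Step 1: cell (1,1)='T' (+1 fires, +1 burnt)
Step 2: cell (1,1)='T' (+3 fires, +1 burnt)
Step 3: cell (1,1)='T' (+4 fires, +3 burnt)
Step 4: cell (1,1)='T' (+5 fires, +4 burnt)
Step 5: cell (1,1)='T' (+5 fires, +5 burnt)
Step 6: cell (1,1)='F' (+4 fires, +5 burnt)
  -> target ignites at step 6
Step 7: cell (1,1)='.' (+1 fires, +4 burnt)
Step 8: cell (1,1)='.' (+1 fires, +1 burnt)
Step 9: cell (1,1)='.' (+0 fires, +1 burnt)
  fire out at step 9

6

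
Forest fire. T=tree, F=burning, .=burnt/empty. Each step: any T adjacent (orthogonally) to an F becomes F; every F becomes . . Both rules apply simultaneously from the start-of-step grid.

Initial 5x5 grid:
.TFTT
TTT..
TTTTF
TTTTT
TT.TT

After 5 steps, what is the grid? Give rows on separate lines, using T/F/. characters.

Step 1: 5 trees catch fire, 2 burn out
  .F.FT
  TTF..
  TTTF.
  TTTTF
  TT.TT
Step 2: 5 trees catch fire, 5 burn out
  ....F
  TF...
  TTF..
  TTTF.
  TT.TF
Step 3: 4 trees catch fire, 5 burn out
  .....
  F....
  TF...
  TTF..
  TT.F.
Step 4: 2 trees catch fire, 4 burn out
  .....
  .....
  F....
  TF...
  TT...
Step 5: 2 trees catch fire, 2 burn out
  .....
  .....
  .....
  F....
  TF...

.....
.....
.....
F....
TF...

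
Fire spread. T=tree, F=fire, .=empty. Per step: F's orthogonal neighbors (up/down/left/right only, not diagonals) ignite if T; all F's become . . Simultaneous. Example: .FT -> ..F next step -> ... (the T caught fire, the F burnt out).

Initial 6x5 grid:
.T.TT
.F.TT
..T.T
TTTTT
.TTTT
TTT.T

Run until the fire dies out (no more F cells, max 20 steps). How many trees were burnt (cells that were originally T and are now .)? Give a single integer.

Answer: 1

Derivation:
Step 1: +1 fires, +1 burnt (F count now 1)
Step 2: +0 fires, +1 burnt (F count now 0)
Fire out after step 2
Initially T: 20, now '.': 11
Total burnt (originally-T cells now '.'): 1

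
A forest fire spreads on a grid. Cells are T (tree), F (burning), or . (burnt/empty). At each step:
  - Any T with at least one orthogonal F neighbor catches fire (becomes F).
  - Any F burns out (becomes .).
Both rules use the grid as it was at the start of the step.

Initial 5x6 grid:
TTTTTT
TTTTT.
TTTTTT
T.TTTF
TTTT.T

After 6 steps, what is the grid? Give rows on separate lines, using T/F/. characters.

Step 1: 3 trees catch fire, 1 burn out
  TTTTTT
  TTTTT.
  TTTTTF
  T.TTF.
  TTTT.F
Step 2: 2 trees catch fire, 3 burn out
  TTTTTT
  TTTTT.
  TTTTF.
  T.TF..
  TTTT..
Step 3: 4 trees catch fire, 2 burn out
  TTTTTT
  TTTTF.
  TTTF..
  T.F...
  TTTF..
Step 4: 4 trees catch fire, 4 burn out
  TTTTFT
  TTTF..
  TTF...
  T.....
  TTF...
Step 5: 5 trees catch fire, 4 burn out
  TTTF.F
  TTF...
  TF....
  T.....
  TF....
Step 6: 4 trees catch fire, 5 burn out
  TTF...
  TF....
  F.....
  T.....
  F.....

TTF...
TF....
F.....
T.....
F.....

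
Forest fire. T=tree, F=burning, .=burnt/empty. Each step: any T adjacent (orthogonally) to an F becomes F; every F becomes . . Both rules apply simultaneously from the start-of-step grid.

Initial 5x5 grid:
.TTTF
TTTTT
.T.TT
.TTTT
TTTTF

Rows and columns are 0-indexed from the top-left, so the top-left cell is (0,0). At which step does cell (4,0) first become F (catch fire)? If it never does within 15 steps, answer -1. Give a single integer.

Step 1: cell (4,0)='T' (+4 fires, +2 burnt)
Step 2: cell (4,0)='T' (+5 fires, +4 burnt)
Step 3: cell (4,0)='T' (+5 fires, +5 burnt)
Step 4: cell (4,0)='F' (+3 fires, +5 burnt)
  -> target ignites at step 4
Step 5: cell (4,0)='.' (+2 fires, +3 burnt)
Step 6: cell (4,0)='.' (+0 fires, +2 burnt)
  fire out at step 6

4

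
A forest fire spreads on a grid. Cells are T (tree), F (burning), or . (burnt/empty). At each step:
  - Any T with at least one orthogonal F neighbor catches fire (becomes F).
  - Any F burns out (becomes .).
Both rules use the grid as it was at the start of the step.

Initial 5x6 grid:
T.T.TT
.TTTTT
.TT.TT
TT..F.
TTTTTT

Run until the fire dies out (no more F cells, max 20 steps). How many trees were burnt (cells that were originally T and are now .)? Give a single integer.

Step 1: +2 fires, +1 burnt (F count now 2)
Step 2: +4 fires, +2 burnt (F count now 4)
Step 3: +4 fires, +4 burnt (F count now 4)
Step 4: +3 fires, +4 burnt (F count now 3)
Step 5: +5 fires, +3 burnt (F count now 5)
Step 6: +2 fires, +5 burnt (F count now 2)
Step 7: +0 fires, +2 burnt (F count now 0)
Fire out after step 7
Initially T: 21, now '.': 29
Total burnt (originally-T cells now '.'): 20

Answer: 20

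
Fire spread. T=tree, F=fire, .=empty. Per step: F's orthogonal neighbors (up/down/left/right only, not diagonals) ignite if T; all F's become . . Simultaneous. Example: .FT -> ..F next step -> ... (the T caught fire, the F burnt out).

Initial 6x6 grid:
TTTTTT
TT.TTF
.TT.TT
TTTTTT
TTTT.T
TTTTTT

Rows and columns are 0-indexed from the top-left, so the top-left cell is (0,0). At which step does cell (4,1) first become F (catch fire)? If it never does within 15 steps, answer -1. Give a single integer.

Step 1: cell (4,1)='T' (+3 fires, +1 burnt)
Step 2: cell (4,1)='T' (+4 fires, +3 burnt)
Step 3: cell (4,1)='T' (+3 fires, +4 burnt)
Step 4: cell (4,1)='T' (+3 fires, +3 burnt)
Step 5: cell (4,1)='T' (+4 fires, +3 burnt)
Step 6: cell (4,1)='T' (+6 fires, +4 burnt)
Step 7: cell (4,1)='F' (+5 fires, +6 burnt)
  -> target ignites at step 7
Step 8: cell (4,1)='.' (+2 fires, +5 burnt)
Step 9: cell (4,1)='.' (+1 fires, +2 burnt)
Step 10: cell (4,1)='.' (+0 fires, +1 burnt)
  fire out at step 10

7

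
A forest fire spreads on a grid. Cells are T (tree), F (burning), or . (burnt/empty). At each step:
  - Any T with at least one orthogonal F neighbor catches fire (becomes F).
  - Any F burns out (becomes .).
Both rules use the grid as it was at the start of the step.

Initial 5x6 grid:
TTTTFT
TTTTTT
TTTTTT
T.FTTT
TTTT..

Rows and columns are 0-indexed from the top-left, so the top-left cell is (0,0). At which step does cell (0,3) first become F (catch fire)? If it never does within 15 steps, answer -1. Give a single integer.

Step 1: cell (0,3)='F' (+6 fires, +2 burnt)
  -> target ignites at step 1
Step 2: cell (0,3)='.' (+10 fires, +6 burnt)
Step 3: cell (0,3)='.' (+6 fires, +10 burnt)
Step 4: cell (0,3)='.' (+3 fires, +6 burnt)
Step 5: cell (0,3)='.' (+0 fires, +3 burnt)
  fire out at step 5

1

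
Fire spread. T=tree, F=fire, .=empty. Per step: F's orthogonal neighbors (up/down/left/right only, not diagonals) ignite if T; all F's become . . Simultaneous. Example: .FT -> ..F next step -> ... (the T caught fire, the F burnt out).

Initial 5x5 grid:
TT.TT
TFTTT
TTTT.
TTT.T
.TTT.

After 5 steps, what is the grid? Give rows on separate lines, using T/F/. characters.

Step 1: 4 trees catch fire, 1 burn out
  TF.TT
  F.FTT
  TFTT.
  TTT.T
  .TTT.
Step 2: 5 trees catch fire, 4 burn out
  F..TT
  ...FT
  F.FT.
  TFT.T
  .TTT.
Step 3: 6 trees catch fire, 5 burn out
  ...FT
  ....F
  ...F.
  F.F.T
  .FTT.
Step 4: 2 trees catch fire, 6 burn out
  ....F
  .....
  .....
  ....T
  ..FT.
Step 5: 1 trees catch fire, 2 burn out
  .....
  .....
  .....
  ....T
  ...F.

.....
.....
.....
....T
...F.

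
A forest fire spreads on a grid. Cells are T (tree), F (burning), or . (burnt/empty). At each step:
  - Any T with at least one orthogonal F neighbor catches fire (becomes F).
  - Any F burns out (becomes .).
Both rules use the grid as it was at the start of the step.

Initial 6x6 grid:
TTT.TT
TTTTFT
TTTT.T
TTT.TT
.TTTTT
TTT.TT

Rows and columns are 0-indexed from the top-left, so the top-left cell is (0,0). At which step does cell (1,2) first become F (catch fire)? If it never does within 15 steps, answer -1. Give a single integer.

Step 1: cell (1,2)='T' (+3 fires, +1 burnt)
Step 2: cell (1,2)='F' (+4 fires, +3 burnt)
  -> target ignites at step 2
Step 3: cell (1,2)='.' (+4 fires, +4 burnt)
Step 4: cell (1,2)='.' (+6 fires, +4 burnt)
Step 5: cell (1,2)='.' (+6 fires, +6 burnt)
Step 6: cell (1,2)='.' (+5 fires, +6 burnt)
Step 7: cell (1,2)='.' (+1 fires, +5 burnt)
Step 8: cell (1,2)='.' (+1 fires, +1 burnt)
Step 9: cell (1,2)='.' (+0 fires, +1 burnt)
  fire out at step 9

2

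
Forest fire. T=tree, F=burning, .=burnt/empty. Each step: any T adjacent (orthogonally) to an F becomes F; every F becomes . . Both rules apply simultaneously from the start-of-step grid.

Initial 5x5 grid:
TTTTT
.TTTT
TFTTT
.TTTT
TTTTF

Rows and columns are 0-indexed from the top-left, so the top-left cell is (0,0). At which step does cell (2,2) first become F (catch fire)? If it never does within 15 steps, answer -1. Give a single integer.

Step 1: cell (2,2)='F' (+6 fires, +2 burnt)
  -> target ignites at step 1
Step 2: cell (2,2)='.' (+8 fires, +6 burnt)
Step 3: cell (2,2)='.' (+5 fires, +8 burnt)
Step 4: cell (2,2)='.' (+2 fires, +5 burnt)
Step 5: cell (2,2)='.' (+0 fires, +2 burnt)
  fire out at step 5

1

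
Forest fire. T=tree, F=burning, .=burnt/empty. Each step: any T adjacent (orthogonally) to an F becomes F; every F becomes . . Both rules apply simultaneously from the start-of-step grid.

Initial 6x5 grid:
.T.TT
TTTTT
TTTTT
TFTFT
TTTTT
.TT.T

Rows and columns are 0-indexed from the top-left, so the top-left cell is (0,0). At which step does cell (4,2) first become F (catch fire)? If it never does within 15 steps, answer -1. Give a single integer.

Step 1: cell (4,2)='T' (+7 fires, +2 burnt)
Step 2: cell (4,2)='F' (+9 fires, +7 burnt)
  -> target ignites at step 2
Step 3: cell (4,2)='.' (+7 fires, +9 burnt)
Step 4: cell (4,2)='.' (+1 fires, +7 burnt)
Step 5: cell (4,2)='.' (+0 fires, +1 burnt)
  fire out at step 5

2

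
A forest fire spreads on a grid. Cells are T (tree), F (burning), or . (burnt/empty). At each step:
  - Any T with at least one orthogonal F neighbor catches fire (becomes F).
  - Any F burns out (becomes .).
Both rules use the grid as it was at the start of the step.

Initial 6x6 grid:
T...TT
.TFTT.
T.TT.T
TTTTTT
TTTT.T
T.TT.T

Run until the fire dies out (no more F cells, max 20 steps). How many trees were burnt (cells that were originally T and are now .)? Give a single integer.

Answer: 24

Derivation:
Step 1: +3 fires, +1 burnt (F count now 3)
Step 2: +3 fires, +3 burnt (F count now 3)
Step 3: +4 fires, +3 burnt (F count now 4)
Step 4: +6 fires, +4 burnt (F count now 6)
Step 5: +4 fires, +6 burnt (F count now 4)
Step 6: +3 fires, +4 burnt (F count now 3)
Step 7: +1 fires, +3 burnt (F count now 1)
Step 8: +0 fires, +1 burnt (F count now 0)
Fire out after step 8
Initially T: 25, now '.': 35
Total burnt (originally-T cells now '.'): 24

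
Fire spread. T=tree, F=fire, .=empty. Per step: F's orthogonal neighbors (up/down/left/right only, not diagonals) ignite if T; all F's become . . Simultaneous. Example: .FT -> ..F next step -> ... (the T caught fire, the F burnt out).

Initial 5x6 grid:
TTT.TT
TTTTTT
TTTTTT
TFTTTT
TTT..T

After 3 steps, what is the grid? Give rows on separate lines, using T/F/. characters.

Step 1: 4 trees catch fire, 1 burn out
  TTT.TT
  TTTTTT
  TFTTTT
  F.FTTT
  TFT..T
Step 2: 6 trees catch fire, 4 burn out
  TTT.TT
  TFTTTT
  F.FTTT
  ...FTT
  F.F..T
Step 3: 5 trees catch fire, 6 burn out
  TFT.TT
  F.FTTT
  ...FTT
  ....FT
  .....T

TFT.TT
F.FTTT
...FTT
....FT
.....T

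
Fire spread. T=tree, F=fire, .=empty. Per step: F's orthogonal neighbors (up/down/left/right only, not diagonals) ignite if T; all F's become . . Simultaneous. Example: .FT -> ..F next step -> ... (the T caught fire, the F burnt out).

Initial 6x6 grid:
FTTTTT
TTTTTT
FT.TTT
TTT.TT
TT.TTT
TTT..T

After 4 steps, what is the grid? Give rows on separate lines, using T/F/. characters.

Step 1: 4 trees catch fire, 2 burn out
  .FTTTT
  FTTTTT
  .F.TTT
  FTT.TT
  TT.TTT
  TTT..T
Step 2: 4 trees catch fire, 4 burn out
  ..FTTT
  .FTTTT
  ...TTT
  .FT.TT
  FT.TTT
  TTT..T
Step 3: 5 trees catch fire, 4 burn out
  ...FTT
  ..FTTT
  ...TTT
  ..F.TT
  .F.TTT
  FTT..T
Step 4: 3 trees catch fire, 5 burn out
  ....FT
  ...FTT
  ...TTT
  ....TT
  ...TTT
  .FT..T

....FT
...FTT
...TTT
....TT
...TTT
.FT..T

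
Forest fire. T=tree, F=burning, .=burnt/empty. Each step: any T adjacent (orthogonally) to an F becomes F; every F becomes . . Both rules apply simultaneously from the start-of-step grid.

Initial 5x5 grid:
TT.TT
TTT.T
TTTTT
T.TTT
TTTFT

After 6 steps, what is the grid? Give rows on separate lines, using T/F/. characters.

Step 1: 3 trees catch fire, 1 burn out
  TT.TT
  TTT.T
  TTTTT
  T.TFT
  TTF.F
Step 2: 4 trees catch fire, 3 burn out
  TT.TT
  TTT.T
  TTTFT
  T.F.F
  TF...
Step 3: 3 trees catch fire, 4 burn out
  TT.TT
  TTT.T
  TTF.F
  T....
  F....
Step 4: 4 trees catch fire, 3 burn out
  TT.TT
  TTF.F
  TF...
  F....
  .....
Step 5: 3 trees catch fire, 4 burn out
  TT.TF
  TF...
  F....
  .....
  .....
Step 6: 3 trees catch fire, 3 burn out
  TF.F.
  F....
  .....
  .....
  .....

TF.F.
F....
.....
.....
.....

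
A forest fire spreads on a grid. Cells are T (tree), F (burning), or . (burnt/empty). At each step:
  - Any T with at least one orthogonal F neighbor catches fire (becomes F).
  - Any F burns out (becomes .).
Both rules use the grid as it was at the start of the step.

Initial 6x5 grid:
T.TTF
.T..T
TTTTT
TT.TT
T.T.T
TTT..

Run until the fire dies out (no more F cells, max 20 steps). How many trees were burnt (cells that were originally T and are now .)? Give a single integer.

Answer: 19

Derivation:
Step 1: +2 fires, +1 burnt (F count now 2)
Step 2: +2 fires, +2 burnt (F count now 2)
Step 3: +2 fires, +2 burnt (F count now 2)
Step 4: +3 fires, +2 burnt (F count now 3)
Step 5: +1 fires, +3 burnt (F count now 1)
Step 6: +3 fires, +1 burnt (F count now 3)
Step 7: +1 fires, +3 burnt (F count now 1)
Step 8: +1 fires, +1 burnt (F count now 1)
Step 9: +1 fires, +1 burnt (F count now 1)
Step 10: +1 fires, +1 burnt (F count now 1)
Step 11: +1 fires, +1 burnt (F count now 1)
Step 12: +1 fires, +1 burnt (F count now 1)
Step 13: +0 fires, +1 burnt (F count now 0)
Fire out after step 13
Initially T: 20, now '.': 29
Total burnt (originally-T cells now '.'): 19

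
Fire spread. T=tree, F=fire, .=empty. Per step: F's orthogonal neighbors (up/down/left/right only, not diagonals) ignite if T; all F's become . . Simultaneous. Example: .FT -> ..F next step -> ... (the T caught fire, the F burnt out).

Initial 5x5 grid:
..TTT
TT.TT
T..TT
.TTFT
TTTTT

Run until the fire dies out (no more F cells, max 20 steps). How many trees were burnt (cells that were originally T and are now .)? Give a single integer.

Answer: 15

Derivation:
Step 1: +4 fires, +1 burnt (F count now 4)
Step 2: +5 fires, +4 burnt (F count now 5)
Step 3: +3 fires, +5 burnt (F count now 3)
Step 4: +3 fires, +3 burnt (F count now 3)
Step 5: +0 fires, +3 burnt (F count now 0)
Fire out after step 5
Initially T: 18, now '.': 22
Total burnt (originally-T cells now '.'): 15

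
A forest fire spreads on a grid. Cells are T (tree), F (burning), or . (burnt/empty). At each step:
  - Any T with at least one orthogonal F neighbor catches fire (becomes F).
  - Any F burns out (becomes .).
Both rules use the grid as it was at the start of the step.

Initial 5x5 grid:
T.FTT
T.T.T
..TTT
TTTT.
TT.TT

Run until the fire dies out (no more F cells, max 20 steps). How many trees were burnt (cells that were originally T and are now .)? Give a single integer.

Answer: 15

Derivation:
Step 1: +2 fires, +1 burnt (F count now 2)
Step 2: +2 fires, +2 burnt (F count now 2)
Step 3: +3 fires, +2 burnt (F count now 3)
Step 4: +3 fires, +3 burnt (F count now 3)
Step 5: +3 fires, +3 burnt (F count now 3)
Step 6: +2 fires, +3 burnt (F count now 2)
Step 7: +0 fires, +2 burnt (F count now 0)
Fire out after step 7
Initially T: 17, now '.': 23
Total burnt (originally-T cells now '.'): 15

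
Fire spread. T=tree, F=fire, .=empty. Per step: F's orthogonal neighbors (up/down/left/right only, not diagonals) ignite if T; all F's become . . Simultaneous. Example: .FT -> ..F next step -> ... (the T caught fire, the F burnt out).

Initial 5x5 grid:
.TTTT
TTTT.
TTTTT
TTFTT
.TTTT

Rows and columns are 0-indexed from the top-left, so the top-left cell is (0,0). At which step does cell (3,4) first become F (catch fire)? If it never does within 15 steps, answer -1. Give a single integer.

Step 1: cell (3,4)='T' (+4 fires, +1 burnt)
Step 2: cell (3,4)='F' (+7 fires, +4 burnt)
  -> target ignites at step 2
Step 3: cell (3,4)='.' (+6 fires, +7 burnt)
Step 4: cell (3,4)='.' (+3 fires, +6 burnt)
Step 5: cell (3,4)='.' (+1 fires, +3 burnt)
Step 6: cell (3,4)='.' (+0 fires, +1 burnt)
  fire out at step 6

2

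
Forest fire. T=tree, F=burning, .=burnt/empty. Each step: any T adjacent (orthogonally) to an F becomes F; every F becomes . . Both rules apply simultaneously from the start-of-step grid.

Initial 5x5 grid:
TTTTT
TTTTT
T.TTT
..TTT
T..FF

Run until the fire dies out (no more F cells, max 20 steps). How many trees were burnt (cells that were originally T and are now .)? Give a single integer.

Answer: 17

Derivation:
Step 1: +2 fires, +2 burnt (F count now 2)
Step 2: +3 fires, +2 burnt (F count now 3)
Step 3: +3 fires, +3 burnt (F count now 3)
Step 4: +3 fires, +3 burnt (F count now 3)
Step 5: +2 fires, +3 burnt (F count now 2)
Step 6: +2 fires, +2 burnt (F count now 2)
Step 7: +2 fires, +2 burnt (F count now 2)
Step 8: +0 fires, +2 burnt (F count now 0)
Fire out after step 8
Initially T: 18, now '.': 24
Total burnt (originally-T cells now '.'): 17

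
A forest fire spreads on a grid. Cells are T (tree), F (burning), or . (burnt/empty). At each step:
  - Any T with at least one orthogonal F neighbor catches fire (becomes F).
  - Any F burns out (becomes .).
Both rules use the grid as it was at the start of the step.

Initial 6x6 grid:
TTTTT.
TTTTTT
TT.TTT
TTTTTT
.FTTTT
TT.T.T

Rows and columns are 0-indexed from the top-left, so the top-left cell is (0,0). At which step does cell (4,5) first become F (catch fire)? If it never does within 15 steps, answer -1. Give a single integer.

Step 1: cell (4,5)='T' (+3 fires, +1 burnt)
Step 2: cell (4,5)='T' (+5 fires, +3 burnt)
Step 3: cell (4,5)='T' (+5 fires, +5 burnt)
Step 4: cell (4,5)='F' (+6 fires, +5 burnt)
  -> target ignites at step 4
Step 5: cell (4,5)='.' (+6 fires, +6 burnt)
Step 6: cell (4,5)='.' (+3 fires, +6 burnt)
Step 7: cell (4,5)='.' (+2 fires, +3 burnt)
Step 8: cell (4,5)='.' (+0 fires, +2 burnt)
  fire out at step 8

4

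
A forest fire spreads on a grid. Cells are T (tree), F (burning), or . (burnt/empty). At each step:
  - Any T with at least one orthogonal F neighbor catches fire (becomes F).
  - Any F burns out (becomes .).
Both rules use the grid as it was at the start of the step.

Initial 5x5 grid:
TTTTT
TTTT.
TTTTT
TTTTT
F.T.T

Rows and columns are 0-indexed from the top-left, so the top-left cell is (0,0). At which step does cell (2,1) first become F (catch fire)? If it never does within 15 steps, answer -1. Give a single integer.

Step 1: cell (2,1)='T' (+1 fires, +1 burnt)
Step 2: cell (2,1)='T' (+2 fires, +1 burnt)
Step 3: cell (2,1)='F' (+3 fires, +2 burnt)
  -> target ignites at step 3
Step 4: cell (2,1)='.' (+5 fires, +3 burnt)
Step 5: cell (2,1)='.' (+4 fires, +5 burnt)
Step 6: cell (2,1)='.' (+4 fires, +4 burnt)
Step 7: cell (2,1)='.' (+1 fires, +4 burnt)
Step 8: cell (2,1)='.' (+1 fires, +1 burnt)
Step 9: cell (2,1)='.' (+0 fires, +1 burnt)
  fire out at step 9

3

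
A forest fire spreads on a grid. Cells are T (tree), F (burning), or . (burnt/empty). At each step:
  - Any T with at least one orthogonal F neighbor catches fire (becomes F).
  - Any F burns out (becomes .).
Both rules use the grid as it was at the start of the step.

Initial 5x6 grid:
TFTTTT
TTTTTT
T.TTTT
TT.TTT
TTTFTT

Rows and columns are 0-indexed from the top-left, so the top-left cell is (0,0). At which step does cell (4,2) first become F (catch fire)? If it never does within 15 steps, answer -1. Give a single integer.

Step 1: cell (4,2)='F' (+6 fires, +2 burnt)
  -> target ignites at step 1
Step 2: cell (4,2)='.' (+7 fires, +6 burnt)
Step 3: cell (4,2)='.' (+8 fires, +7 burnt)
Step 4: cell (4,2)='.' (+4 fires, +8 burnt)
Step 5: cell (4,2)='.' (+1 fires, +4 burnt)
Step 6: cell (4,2)='.' (+0 fires, +1 burnt)
  fire out at step 6

1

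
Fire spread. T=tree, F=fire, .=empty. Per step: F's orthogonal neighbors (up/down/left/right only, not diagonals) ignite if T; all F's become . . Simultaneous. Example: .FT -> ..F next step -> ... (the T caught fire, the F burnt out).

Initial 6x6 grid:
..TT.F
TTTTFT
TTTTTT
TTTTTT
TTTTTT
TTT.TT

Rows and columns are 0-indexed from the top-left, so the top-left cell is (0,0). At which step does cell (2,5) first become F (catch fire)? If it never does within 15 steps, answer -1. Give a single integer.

Step 1: cell (2,5)='T' (+3 fires, +2 burnt)
Step 2: cell (2,5)='F' (+5 fires, +3 burnt)
  -> target ignites at step 2
Step 3: cell (2,5)='.' (+6 fires, +5 burnt)
Step 4: cell (2,5)='.' (+6 fires, +6 burnt)
Step 5: cell (2,5)='.' (+4 fires, +6 burnt)
Step 6: cell (2,5)='.' (+3 fires, +4 burnt)
Step 7: cell (2,5)='.' (+2 fires, +3 burnt)
Step 8: cell (2,5)='.' (+1 fires, +2 burnt)
Step 9: cell (2,5)='.' (+0 fires, +1 burnt)
  fire out at step 9

2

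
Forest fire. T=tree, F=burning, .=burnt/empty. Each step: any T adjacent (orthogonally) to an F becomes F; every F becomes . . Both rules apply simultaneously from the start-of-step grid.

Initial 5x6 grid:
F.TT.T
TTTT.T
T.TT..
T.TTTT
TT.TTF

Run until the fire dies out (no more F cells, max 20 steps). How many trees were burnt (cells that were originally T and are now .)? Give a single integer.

Answer: 18

Derivation:
Step 1: +3 fires, +2 burnt (F count now 3)
Step 2: +4 fires, +3 burnt (F count now 4)
Step 3: +3 fires, +4 burnt (F count now 3)
Step 4: +6 fires, +3 burnt (F count now 6)
Step 5: +2 fires, +6 burnt (F count now 2)
Step 6: +0 fires, +2 burnt (F count now 0)
Fire out after step 6
Initially T: 20, now '.': 28
Total burnt (originally-T cells now '.'): 18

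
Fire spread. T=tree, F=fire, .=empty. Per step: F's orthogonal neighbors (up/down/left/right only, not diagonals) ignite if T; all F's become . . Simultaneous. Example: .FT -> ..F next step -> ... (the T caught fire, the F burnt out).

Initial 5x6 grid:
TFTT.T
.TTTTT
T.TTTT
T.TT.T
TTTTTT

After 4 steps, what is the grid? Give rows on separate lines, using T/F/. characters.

Step 1: 3 trees catch fire, 1 burn out
  F.FT.T
  .FTTTT
  T.TTTT
  T.TT.T
  TTTTTT
Step 2: 2 trees catch fire, 3 burn out
  ...F.T
  ..FTTT
  T.TTTT
  T.TT.T
  TTTTTT
Step 3: 2 trees catch fire, 2 burn out
  .....T
  ...FTT
  T.FTTT
  T.TT.T
  TTTTTT
Step 4: 3 trees catch fire, 2 burn out
  .....T
  ....FT
  T..FTT
  T.FT.T
  TTTTTT

.....T
....FT
T..FTT
T.FT.T
TTTTTT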